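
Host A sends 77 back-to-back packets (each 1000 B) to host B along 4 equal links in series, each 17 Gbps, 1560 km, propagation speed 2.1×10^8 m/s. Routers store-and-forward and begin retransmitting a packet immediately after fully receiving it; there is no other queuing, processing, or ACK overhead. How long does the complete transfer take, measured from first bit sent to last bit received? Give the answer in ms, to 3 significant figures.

29.8 ms

Per-hop transmission t_tx = L/R = 8000/17000000000 = 0.000470588 ms.
Per-hop propagation t_prop = 1560000/210000000 = 7.42857 ms.
Pipeline fill: first packet needs 4·t_tx to clear all hops; remaining 76 packets each add one t_tx.
Total = (4+77-1)·t_tx + 4·t_prop = 80·0.000470588 + 4·7.42857 = 29.8 ms.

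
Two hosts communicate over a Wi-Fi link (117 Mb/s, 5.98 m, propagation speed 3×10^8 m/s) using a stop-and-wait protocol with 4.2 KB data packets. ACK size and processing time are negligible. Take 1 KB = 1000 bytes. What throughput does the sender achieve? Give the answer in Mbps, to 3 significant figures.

117 Mbps

t_tx = L/R = 33600/117000000 = 0.000287179 s.
t_prop = 5.98/300000000 = 1.99333e-08 s; RTT = 3.98667e-08 s.
Cycle = t_tx + RTT = 0.000287219 s.
Throughput = L / cycle = 33600 / 0.000287219 = 117 Mbps.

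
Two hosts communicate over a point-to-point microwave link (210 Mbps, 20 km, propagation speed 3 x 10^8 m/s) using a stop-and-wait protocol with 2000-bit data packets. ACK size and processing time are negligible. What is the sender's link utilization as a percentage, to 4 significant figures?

t_tx = L/R = 2000/210000000 = 9.52381e-06 s.
t_prop = 20000/300000000 = 6.66667e-05 s; RTT = 0.000133333 s.
Cycle = t_tx + RTT = 0.000142857 s.
Utilization = t_tx / cycle = 9.52381e-06/0.000142857 = 6.667 %.

6.667 %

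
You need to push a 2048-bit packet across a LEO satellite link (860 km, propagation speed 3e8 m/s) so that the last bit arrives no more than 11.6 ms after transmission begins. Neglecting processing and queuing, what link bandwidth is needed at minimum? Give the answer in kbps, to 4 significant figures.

234.5 kbps

Propagation delay = 860000 / 300000000 = 2.86667 ms.
Transmission budget = 11.6 − 2.86667 = 8.73333 ms.
R ≥ L / t_tx = 2048 bits / 0.00873333 s = 234.5 kbps.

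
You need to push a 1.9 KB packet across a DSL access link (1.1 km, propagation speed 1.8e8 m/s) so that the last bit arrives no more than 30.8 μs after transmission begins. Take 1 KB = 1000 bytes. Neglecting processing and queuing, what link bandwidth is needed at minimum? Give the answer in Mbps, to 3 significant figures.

L = 15200 bits.
Propagation delay = 1100 / 180000000 = 6.11111 μs.
Transmission budget = 30.8 − 6.11111 = 24.6889 μs.
R ≥ L / t_tx = 15200 bits / 2.46889e-05 s = 616 Mbps.

616 Mbps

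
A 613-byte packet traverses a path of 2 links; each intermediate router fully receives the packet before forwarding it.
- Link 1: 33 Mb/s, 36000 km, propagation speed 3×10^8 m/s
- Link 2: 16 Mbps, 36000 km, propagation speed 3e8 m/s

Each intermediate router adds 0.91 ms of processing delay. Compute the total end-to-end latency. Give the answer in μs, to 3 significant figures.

241000 μs

L = 613 × 8 = 4904 bits.
Transmission delays (L/R per hop): 148.606, 306.5 μs; sum = 455.106 μs.
Propagation delays (d/s per hop): 120000, 120000 μs; sum = 240000 μs.
Processing at 1 router(s): 1 × 0.91 ms = 910 μs.
End-to-end = 241000 μs.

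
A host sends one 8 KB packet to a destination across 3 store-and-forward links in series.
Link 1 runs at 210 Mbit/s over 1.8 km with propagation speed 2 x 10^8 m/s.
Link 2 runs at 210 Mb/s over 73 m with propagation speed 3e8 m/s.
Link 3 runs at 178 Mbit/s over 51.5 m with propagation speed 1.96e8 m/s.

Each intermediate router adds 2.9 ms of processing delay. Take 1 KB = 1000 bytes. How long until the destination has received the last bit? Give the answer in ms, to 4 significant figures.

6.779 ms

L = 64000 bits.
Transmission delays (L/R per hop): 0.304762, 0.304762, 0.359551 ms; sum = 0.969074 ms.
Propagation delays (d/s per hop): 0.009, 0.000243333, 0.000262755 ms; sum = 0.00950609 ms.
Processing at 2 router(s): 2 × 2.9 ms = 5.8 ms.
End-to-end = 6.779 ms.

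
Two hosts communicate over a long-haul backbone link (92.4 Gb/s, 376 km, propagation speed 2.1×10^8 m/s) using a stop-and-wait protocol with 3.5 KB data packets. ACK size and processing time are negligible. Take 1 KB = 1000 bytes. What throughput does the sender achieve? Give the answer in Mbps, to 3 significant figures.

t_tx = L/R = 28000/92400000000 = 3.0303e-07 s.
t_prop = 376000/210000000 = 0.00179048 s; RTT = 0.00358095 s.
Cycle = t_tx + RTT = 0.00358126 s.
Throughput = L / cycle = 28000 / 0.00358126 = 7.82 Mbps.

7.82 Mbps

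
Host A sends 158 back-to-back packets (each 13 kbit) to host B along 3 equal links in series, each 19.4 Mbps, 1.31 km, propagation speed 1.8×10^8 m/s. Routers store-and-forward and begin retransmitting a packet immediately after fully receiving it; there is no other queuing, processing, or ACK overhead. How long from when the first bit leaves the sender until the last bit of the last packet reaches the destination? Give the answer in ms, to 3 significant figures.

107 ms

Per-hop transmission t_tx = L/R = 13000/19400000 = 0.670103 ms.
Per-hop propagation t_prop = 1310/180000000 = 0.00727778 ms.
Pipeline fill: first packet needs 3·t_tx to clear all hops; remaining 157 packets each add one t_tx.
Total = (3+158-1)·t_tx + 3·t_prop = 160·0.670103 + 3·0.00727778 = 107 ms.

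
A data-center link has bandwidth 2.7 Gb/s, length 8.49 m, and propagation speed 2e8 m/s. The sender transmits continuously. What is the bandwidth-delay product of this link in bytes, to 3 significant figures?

Propagation delay = 8.49 / 200000000 = 4.245e-08 s.
BDP = R × t_prop = 2700000000 × 4.245e-08 = 114.615 bits.
In bytes: 114.615/8 = 14.3 bytes.

14.3 bytes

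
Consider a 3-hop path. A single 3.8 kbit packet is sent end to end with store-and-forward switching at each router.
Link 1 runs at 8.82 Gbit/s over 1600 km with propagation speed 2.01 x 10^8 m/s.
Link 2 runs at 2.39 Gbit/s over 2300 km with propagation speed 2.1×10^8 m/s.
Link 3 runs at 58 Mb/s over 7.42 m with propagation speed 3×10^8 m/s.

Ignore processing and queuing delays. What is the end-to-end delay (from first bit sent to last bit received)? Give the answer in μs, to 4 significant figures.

L = 3800 bits.
Transmission delays (L/R per hop): 0.430839, 1.58996, 65.5172 μs; sum = 67.538 μs.
Propagation delays (d/s per hop): 7960.2, 10952.4, 0.0247333 μs; sum = 18912.6 μs.
End-to-end = 18980 μs.

18980 μs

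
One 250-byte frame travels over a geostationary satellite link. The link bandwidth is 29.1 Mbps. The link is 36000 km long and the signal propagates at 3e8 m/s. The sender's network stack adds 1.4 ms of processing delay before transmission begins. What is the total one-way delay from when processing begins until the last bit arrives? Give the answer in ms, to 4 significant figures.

L = 250 × 8 = 2000 bits.
Transmission delay = L/R = 2000 / 29100000 = 0.0687285 ms.
Propagation delay = d/s = 36000000 m / 300000000 m/s = 120 ms.
Plus processing delay 1.4 ms = 1.4 ms.
Total = 121.5 ms.

121.5 ms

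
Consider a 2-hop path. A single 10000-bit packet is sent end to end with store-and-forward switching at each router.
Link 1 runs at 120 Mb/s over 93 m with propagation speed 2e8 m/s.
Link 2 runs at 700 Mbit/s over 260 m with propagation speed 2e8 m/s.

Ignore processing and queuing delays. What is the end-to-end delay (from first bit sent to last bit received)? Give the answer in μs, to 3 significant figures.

99.4 μs

Transmission delays (L/R per hop): 83.3333, 14.2857 μs; sum = 97.619 μs.
Propagation delays (d/s per hop): 0.465, 1.3 μs; sum = 1.765 μs.
End-to-end = 99.4 μs.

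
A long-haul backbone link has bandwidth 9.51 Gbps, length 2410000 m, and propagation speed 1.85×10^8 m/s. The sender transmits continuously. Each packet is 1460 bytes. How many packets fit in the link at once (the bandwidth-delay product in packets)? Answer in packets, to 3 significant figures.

Propagation delay = 2410000 / 185000000 = 0.013027 s.
BDP = R × t_prop = 9510000000 × 0.013027 = 123887000 bits.
In packets of 11680 bits: 10600 packets.

10600 packets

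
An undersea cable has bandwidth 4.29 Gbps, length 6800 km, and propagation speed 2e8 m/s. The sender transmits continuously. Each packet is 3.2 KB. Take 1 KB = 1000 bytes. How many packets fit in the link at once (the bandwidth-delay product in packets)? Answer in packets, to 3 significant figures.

5700 packets

Propagation delay = 6800000 / 200000000 = 0.034 s.
BDP = R × t_prop = 4290000000 × 0.034 = 145860000 bits.
In packets of 25600 bits: 5700 packets.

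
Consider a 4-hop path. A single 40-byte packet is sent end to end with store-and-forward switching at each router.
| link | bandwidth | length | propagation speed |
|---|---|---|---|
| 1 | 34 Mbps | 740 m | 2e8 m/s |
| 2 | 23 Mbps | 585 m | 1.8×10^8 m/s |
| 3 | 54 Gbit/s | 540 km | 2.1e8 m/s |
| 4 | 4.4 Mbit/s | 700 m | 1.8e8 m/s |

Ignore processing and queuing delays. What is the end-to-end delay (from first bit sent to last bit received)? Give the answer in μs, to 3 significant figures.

L = 40 × 8 = 320 bits.
Transmission delays (L/R per hop): 9.41176, 13.913, 0.00592593, 72.7273 μs; sum = 96.058 μs.
Propagation delays (d/s per hop): 3.7, 3.25, 2571.43, 3.88889 μs; sum = 2582.27 μs.
End-to-end = 2680 μs.

2680 μs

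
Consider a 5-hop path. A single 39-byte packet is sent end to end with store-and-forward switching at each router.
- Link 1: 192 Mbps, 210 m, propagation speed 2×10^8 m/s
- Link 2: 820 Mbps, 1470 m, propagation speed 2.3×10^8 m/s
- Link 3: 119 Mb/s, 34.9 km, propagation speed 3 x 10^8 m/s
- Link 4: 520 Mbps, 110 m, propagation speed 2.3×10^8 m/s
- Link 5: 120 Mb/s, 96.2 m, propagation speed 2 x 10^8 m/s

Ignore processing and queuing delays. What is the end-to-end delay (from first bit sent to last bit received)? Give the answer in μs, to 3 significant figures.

L = 39 × 8 = 312 bits.
Transmission delays (L/R per hop): 1.625, 0.380488, 2.62185, 0.6, 2.6 μs; sum = 7.82734 μs.
Propagation delays (d/s per hop): 1.05, 6.3913, 116.333, 0.478261, 0.481 μs; sum = 124.734 μs.
End-to-end = 133 μs.

133 μs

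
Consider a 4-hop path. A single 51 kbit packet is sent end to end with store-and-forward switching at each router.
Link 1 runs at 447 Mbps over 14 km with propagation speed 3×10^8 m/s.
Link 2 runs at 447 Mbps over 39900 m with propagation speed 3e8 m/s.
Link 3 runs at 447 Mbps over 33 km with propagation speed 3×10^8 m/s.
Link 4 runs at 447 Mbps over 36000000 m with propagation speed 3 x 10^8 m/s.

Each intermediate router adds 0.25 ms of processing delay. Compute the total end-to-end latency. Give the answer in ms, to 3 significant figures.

121 ms

L = 51000 bits.
Transmission delay per hop = L/R = 51000/447000000 = 0.114094 ms; 4 hops → 0.456376 ms.
Propagation delays (d/s per hop): 0.0466667, 0.133, 0.11, 120 ms; sum = 120.29 ms.
Processing at 3 router(s): 3 × 0.25 ms = 0.75 ms.
End-to-end = 121 ms.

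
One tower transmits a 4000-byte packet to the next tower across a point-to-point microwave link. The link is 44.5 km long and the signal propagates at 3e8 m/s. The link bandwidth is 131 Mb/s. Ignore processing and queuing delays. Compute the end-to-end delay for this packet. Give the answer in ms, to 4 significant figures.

L = 4000 × 8 = 32000 bits.
Transmission delay = L/R = 32000 / 131000000 = 0.244275 ms.
Propagation delay = d/s = 44500 m / 300000000 m/s = 0.148333 ms.
Total = 0.3926 ms.

0.3926 ms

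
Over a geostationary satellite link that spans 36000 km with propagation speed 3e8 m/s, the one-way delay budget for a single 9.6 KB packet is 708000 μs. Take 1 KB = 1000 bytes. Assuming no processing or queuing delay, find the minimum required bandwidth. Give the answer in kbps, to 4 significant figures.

L = 76800 bits.
Propagation delay = 36000000 / 300000000 = 120000 μs.
Transmission budget = 708000 − 120000 = 588000 μs.
R ≥ L / t_tx = 76800 bits / 0.588 s = 130.6 kbps.

130.6 kbps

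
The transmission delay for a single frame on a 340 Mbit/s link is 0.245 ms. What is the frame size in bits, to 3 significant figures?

83300 bits

L = R × t_tx = 340000000 b/s × 0.000245 s = 83300 bits.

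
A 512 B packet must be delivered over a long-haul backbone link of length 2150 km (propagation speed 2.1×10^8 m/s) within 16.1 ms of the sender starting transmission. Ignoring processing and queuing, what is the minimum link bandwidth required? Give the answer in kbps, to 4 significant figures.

L = 4096 bits.
Propagation delay = 2150000 / 210000000 = 10.2381 ms.
Transmission budget = 16.1 − 10.2381 = 5.8619 ms.
R ≥ L / t_tx = 4096 bits / 0.0058619 s = 698.7 kbps.

698.7 kbps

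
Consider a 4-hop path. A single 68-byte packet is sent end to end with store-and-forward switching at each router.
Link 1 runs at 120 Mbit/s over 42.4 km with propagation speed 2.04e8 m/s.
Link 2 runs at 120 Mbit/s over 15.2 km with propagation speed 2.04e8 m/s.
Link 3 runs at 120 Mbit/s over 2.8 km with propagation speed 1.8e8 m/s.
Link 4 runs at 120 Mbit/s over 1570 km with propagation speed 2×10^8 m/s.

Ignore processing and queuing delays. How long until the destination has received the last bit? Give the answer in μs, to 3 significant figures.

L = 68 × 8 = 544 bits.
Transmission delay per hop = L/R = 544/120000000 = 4.53333 μs; 4 hops → 18.1333 μs.
Propagation delays (d/s per hop): 207.843, 74.5098, 15.5556, 7850 μs; sum = 8147.91 μs.
End-to-end = 8170 μs.

8170 μs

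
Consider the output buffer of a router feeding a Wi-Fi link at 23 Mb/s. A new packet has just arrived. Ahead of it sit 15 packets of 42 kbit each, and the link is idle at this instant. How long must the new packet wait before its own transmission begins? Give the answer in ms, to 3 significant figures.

Each queued packet: L/R = 42000/23000000 = 1.82609 ms.
15 queued → 27.3913 ms.
Queuing delay = 27.4 ms.

27.4 ms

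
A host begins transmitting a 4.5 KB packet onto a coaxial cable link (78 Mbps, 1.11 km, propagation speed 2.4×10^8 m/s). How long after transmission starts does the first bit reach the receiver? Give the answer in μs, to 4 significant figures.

First bit experiences only propagation delay: d/s = 1110/240000000 = 4.625 μs.

4.625 μs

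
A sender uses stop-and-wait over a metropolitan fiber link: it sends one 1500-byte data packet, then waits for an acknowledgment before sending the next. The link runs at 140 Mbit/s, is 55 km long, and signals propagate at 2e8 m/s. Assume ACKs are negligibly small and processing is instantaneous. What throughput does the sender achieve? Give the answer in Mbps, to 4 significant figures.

18.88 Mbps

t_tx = L/R = 12000/140000000 = 8.57143e-05 s.
t_prop = 55000/200000000 = 0.000275 s; RTT = 0.00055 s.
Cycle = t_tx + RTT = 0.000635714 s.
Throughput = L / cycle = 12000 / 0.000635714 = 18.88 Mbps.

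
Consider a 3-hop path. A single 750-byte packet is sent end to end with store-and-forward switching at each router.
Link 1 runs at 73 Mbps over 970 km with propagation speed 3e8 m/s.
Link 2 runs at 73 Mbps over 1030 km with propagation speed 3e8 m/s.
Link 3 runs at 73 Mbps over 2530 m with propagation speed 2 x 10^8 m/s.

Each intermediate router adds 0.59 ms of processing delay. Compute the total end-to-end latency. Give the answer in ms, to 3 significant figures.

L = 750 × 8 = 6000 bits.
Transmission delay per hop = L/R = 6000/73000000 = 0.0821918 ms; 3 hops → 0.246575 ms.
Propagation delays (d/s per hop): 3.23333, 3.43333, 0.01265 ms; sum = 6.67932 ms.
Processing at 2 router(s): 2 × 0.59 ms = 1.18 ms.
End-to-end = 8.11 ms.

8.11 ms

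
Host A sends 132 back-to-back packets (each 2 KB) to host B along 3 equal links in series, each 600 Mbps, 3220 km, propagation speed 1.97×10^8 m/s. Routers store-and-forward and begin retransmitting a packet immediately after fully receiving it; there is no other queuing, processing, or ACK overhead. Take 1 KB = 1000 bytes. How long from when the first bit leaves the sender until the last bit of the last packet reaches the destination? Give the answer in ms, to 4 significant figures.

Per-hop transmission t_tx = L/R = 16000/600000000 = 0.0266667 ms.
Per-hop propagation t_prop = 3220000/197000000 = 16.3452 ms.
Pipeline fill: first packet needs 3·t_tx to clear all hops; remaining 131 packets each add one t_tx.
Total = (3+132-1)·t_tx + 3·t_prop = 134·0.0266667 + 3·16.3452 = 52.61 ms.

52.61 ms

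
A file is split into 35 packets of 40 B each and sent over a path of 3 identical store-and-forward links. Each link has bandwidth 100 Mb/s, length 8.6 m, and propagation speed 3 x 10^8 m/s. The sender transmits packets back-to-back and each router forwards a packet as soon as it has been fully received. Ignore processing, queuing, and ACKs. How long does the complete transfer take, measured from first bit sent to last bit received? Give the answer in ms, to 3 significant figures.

0.118 ms

Per-hop transmission t_tx = L/R = 320/100000000 = 0.0032 ms.
Per-hop propagation t_prop = 8.6/300000000 = 2.86667e-05 ms.
Pipeline fill: first packet needs 3·t_tx to clear all hops; remaining 34 packets each add one t_tx.
Total = (3+35-1)·t_tx + 3·t_prop = 37·0.0032 + 3·2.86667e-05 = 0.118 ms.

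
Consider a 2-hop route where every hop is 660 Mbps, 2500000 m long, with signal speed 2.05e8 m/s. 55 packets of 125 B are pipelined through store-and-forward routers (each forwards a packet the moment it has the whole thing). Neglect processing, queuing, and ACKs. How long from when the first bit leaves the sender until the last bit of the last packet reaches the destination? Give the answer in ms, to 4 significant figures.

24.48 ms

Per-hop transmission t_tx = L/R = 1000/660000000 = 0.00151515 ms.
Per-hop propagation t_prop = 2500000/2.05e+08 = 12.1951 ms.
Pipeline fill: first packet needs 2·t_tx to clear all hops; remaining 54 packets each add one t_tx.
Total = (2+55-1)·t_tx + 2·t_prop = 56·0.00151515 + 2·12.1951 = 24.48 ms.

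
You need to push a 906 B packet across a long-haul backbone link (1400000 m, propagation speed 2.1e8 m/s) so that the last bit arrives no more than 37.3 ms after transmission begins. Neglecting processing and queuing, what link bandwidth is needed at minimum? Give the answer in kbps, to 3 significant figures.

L = 7248 bits.
Propagation delay = 1400000 / 210000000 = 6.66667 ms.
Transmission budget = 37.3 − 6.66667 = 30.6333 ms.
R ≥ L / t_tx = 7248 bits / 0.0306333 s = 237 kbps.

237 kbps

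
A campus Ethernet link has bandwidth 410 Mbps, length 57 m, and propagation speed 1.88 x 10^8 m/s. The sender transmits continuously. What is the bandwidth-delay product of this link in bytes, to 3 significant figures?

15.5 bytes

Propagation delay = 57 / 188000000 = 3.03191e-07 s.
BDP = R × t_prop = 410000000 × 3.03191e-07 = 124.309 bits.
In bytes: 124.309/8 = 15.5 bytes.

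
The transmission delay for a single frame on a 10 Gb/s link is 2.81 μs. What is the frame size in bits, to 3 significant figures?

L = R × t_tx = 10000000000 b/s × 2.81e-06 s = 28100 bits.

28100 bits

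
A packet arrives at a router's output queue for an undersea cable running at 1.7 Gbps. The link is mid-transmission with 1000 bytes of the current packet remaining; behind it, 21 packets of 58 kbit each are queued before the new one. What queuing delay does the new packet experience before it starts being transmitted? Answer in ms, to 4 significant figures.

Each queued packet: L/R = 58000/1700000000 = 0.0341176 ms.
21 queued → 0.716471 ms.
Plus remaining 8000 bits of current packet: 0.00470588 ms.
Queuing delay = 0.7212 ms.

0.7212 ms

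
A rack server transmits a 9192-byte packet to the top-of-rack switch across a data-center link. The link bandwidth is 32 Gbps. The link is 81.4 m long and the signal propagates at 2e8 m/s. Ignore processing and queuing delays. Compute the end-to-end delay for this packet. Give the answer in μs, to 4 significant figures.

L = 9192 × 8 = 73536 bits.
Transmission delay = L/R = 73536 / 32000000000 = 2.298 μs.
Propagation delay = d/s = 81.4 m / 200000000 m/s = 0.407 μs.
Total = 2.705 μs.

2.705 μs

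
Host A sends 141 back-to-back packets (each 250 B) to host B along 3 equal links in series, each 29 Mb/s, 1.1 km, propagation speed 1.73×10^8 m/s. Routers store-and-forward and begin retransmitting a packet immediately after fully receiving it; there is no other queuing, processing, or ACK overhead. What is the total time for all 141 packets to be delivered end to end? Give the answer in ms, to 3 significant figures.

9.88 ms

Per-hop transmission t_tx = L/R = 2000/29000000 = 0.0689655 ms.
Per-hop propagation t_prop = 1100/173000000 = 0.00635838 ms.
Pipeline fill: first packet needs 3·t_tx to clear all hops; remaining 140 packets each add one t_tx.
Total = (3+141-1)·t_tx + 3·t_prop = 143·0.0689655 + 3·0.00635838 = 9.88 ms.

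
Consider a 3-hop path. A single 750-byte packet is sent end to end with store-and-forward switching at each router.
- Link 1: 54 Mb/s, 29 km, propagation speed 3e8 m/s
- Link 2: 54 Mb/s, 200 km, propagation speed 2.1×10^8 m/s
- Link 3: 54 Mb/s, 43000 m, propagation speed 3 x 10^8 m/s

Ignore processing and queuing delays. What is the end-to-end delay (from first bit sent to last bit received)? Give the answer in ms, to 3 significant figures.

1.53 ms

L = 750 × 8 = 6000 bits.
Transmission delay per hop = L/R = 6000/54000000 = 0.111111 ms; 3 hops → 0.333333 ms.
Propagation delays (d/s per hop): 0.0966667, 0.952381, 0.143333 ms; sum = 1.19238 ms.
End-to-end = 1.53 ms.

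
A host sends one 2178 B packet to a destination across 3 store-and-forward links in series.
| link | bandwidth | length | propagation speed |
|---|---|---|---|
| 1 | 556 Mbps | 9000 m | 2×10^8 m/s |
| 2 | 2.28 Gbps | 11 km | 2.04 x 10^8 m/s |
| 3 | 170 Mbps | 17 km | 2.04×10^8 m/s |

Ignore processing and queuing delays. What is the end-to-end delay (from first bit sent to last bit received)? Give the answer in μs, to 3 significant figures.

L = 2178 × 8 = 17424 bits.
Transmission delays (L/R per hop): 31.3381, 7.64211, 102.494 μs; sum = 141.474 μs.
Propagation delays (d/s per hop): 45, 53.9216, 83.3333 μs; sum = 182.255 μs.
End-to-end = 324 μs.

324 μs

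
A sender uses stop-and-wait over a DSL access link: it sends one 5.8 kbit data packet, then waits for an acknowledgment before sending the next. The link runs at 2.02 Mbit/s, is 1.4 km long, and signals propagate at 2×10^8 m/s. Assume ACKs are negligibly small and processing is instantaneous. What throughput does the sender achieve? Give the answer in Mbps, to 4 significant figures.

2.010 Mbps

t_tx = L/R = 5800/2020000 = 0.00287129 s.
t_prop = 1400/200000000 = 7e-06 s; RTT = 1.4e-05 s.
Cycle = t_tx + RTT = 0.00288529 s.
Throughput = L / cycle = 5800 / 0.00288529 = 2.010 Mbps.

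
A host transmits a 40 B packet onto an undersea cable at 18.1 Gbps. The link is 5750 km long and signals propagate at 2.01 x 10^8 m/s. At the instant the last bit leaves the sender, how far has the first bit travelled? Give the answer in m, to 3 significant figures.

t_tx = L/R = 320/18100000000 = 1.76796e-08 s.
Distance = s × t_tx = 2.01e+08 × 1.76796e-08 = 3.55 m.

3.55 m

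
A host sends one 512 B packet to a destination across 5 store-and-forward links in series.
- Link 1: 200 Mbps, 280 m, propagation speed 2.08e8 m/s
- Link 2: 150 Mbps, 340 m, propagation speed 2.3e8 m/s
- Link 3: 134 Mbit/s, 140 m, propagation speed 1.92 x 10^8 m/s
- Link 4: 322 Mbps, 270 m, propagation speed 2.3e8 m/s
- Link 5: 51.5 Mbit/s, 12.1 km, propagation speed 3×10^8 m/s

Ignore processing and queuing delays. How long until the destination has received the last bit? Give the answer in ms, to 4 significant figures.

L = 512 × 8 = 4096 bits.
Transmission delays (L/R per hop): 0.02048, 0.0273067, 0.0305672, 0.0127205, 0.079534 ms; sum = 0.170608 ms.
Propagation delays (d/s per hop): 0.00134615, 0.00147826, 0.000729167, 0.00117391, 0.0403333 ms; sum = 0.0450608 ms.
End-to-end = 0.2157 ms.

0.2157 ms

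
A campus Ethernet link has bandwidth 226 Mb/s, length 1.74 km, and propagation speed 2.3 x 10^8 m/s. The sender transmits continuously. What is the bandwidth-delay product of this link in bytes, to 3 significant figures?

214 bytes

Propagation delay = 1740 / 2.3e+08 = 7.56522e-06 s.
BDP = R × t_prop = 226000000 × 7.56522e-06 = 1709.74 bits.
In bytes: 1709.74/8 = 214 bytes.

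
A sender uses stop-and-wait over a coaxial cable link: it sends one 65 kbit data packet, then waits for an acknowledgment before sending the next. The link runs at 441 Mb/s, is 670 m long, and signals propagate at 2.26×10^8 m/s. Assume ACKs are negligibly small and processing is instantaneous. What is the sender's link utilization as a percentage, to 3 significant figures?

96.1 %

t_tx = L/R = 65000/441000000 = 0.000147392 s.
t_prop = 670/2.26e+08 = 2.9646e-06 s; RTT = 5.9292e-06 s.
Cycle = t_tx + RTT = 0.000153321 s.
Utilization = t_tx / cycle = 0.000147392/0.000153321 = 96.1 %.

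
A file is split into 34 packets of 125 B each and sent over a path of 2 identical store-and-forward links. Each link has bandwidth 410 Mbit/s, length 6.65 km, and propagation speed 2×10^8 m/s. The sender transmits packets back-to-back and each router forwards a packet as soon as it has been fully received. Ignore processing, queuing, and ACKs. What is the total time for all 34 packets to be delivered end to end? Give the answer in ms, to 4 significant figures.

0.1519 ms

Per-hop transmission t_tx = L/R = 1000/410000000 = 0.00243902 ms.
Per-hop propagation t_prop = 6650/200000000 = 0.03325 ms.
Pipeline fill: first packet needs 2·t_tx to clear all hops; remaining 33 packets each add one t_tx.
Total = (2+34-1)·t_tx + 2·t_prop = 35·0.00243902 + 2·0.03325 = 0.1519 ms.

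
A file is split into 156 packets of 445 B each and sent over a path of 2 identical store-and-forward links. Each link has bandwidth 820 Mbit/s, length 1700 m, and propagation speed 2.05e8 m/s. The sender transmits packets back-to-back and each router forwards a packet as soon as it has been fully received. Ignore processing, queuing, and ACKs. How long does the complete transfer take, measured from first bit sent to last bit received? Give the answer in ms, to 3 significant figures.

Per-hop transmission t_tx = L/R = 3560/820000000 = 0.00434146 ms.
Per-hop propagation t_prop = 1700/2.05e+08 = 0.00829268 ms.
Pipeline fill: first packet needs 2·t_tx to clear all hops; remaining 155 packets each add one t_tx.
Total = (2+156-1)·t_tx + 2·t_prop = 157·0.00434146 + 2·0.00829268 = 0.698 ms.

0.698 ms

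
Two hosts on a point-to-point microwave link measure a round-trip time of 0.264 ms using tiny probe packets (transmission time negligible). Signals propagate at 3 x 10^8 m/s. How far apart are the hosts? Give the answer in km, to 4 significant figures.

39.60 km

One-way propagation = RTT/2 = 0.132 ms.
d = s × t = 300000000 × 0.000132 = 39.60 km.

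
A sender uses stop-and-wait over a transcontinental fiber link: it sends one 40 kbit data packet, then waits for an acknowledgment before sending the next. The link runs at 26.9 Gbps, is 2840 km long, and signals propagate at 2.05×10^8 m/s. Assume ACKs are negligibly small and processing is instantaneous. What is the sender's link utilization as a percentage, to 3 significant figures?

t_tx = L/R = 40000/26900000000 = 1.48699e-06 s.
t_prop = 2840000/2.05e+08 = 0.0138537 s; RTT = 0.0277073 s.
Cycle = t_tx + RTT = 0.0277088 s.
Utilization = t_tx / cycle = 1.48699e-06/0.0277088 = 0.00537 %.

0.00537 %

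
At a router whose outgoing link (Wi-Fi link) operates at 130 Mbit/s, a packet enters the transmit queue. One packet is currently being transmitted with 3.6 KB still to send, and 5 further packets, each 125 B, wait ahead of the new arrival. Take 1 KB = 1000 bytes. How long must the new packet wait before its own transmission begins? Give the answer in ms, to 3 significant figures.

0.260 ms

Each queued packet: L/R = 1000/130000000 = 0.00769231 ms.
5 queued → 0.0384615 ms.
Plus remaining 28800 bits of current packet: 0.221538 ms.
Queuing delay = 0.260 ms.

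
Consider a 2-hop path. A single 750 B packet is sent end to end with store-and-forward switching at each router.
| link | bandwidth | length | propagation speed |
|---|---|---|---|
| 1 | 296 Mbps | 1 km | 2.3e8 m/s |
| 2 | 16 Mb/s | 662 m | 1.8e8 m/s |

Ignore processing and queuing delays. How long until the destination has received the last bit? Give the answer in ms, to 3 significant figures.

0.403 ms

L = 750 × 8 = 6000 bits.
Transmission delays (L/R per hop): 0.0202703, 0.375 ms; sum = 0.39527 ms.
Propagation delays (d/s per hop): 0.00434783, 0.00367778 ms; sum = 0.0080256 ms.
End-to-end = 0.403 ms.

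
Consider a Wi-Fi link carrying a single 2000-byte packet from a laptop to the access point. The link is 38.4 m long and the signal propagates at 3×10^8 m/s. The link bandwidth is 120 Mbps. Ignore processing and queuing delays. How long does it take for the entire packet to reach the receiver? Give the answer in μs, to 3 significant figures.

L = 2000 × 8 = 16000 bits.
Transmission delay = L/R = 16000 / 120000000 = 133.333 μs.
Propagation delay = d/s = 38.4 m / 300000000 m/s = 0.128 μs.
Total = 133 μs.

133 μs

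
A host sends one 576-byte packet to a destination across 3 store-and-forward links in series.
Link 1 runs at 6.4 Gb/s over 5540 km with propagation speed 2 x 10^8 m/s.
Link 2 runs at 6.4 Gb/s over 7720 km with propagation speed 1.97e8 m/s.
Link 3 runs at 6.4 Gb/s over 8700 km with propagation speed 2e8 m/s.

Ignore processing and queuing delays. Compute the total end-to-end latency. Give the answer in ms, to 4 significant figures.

L = 576 × 8 = 4608 bits.
Transmission delay per hop = L/R = 4608/6400000000 = 0.00072 ms; 3 hops → 0.00216 ms.
Propagation delays (d/s per hop): 27.7, 39.1878, 43.5 ms; sum = 110.388 ms.
End-to-end = 110.4 ms.

110.4 ms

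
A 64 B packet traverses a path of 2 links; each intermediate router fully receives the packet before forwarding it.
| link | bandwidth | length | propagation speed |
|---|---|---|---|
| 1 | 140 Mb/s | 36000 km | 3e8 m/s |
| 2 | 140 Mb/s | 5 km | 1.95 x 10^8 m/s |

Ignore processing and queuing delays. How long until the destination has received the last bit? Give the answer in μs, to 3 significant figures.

L = 64 × 8 = 512 bits.
Transmission delay per hop = L/R = 512/140000000 = 3.65714 μs; 2 hops → 7.31429 μs.
Propagation delays (d/s per hop): 120000, 25.641 μs; sum = 120026 μs.
End-to-end = 120000 μs.

120000 μs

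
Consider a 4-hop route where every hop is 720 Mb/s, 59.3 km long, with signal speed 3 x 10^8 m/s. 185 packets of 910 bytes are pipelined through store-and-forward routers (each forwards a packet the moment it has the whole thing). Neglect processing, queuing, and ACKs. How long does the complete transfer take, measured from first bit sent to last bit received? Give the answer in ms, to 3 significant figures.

Per-hop transmission t_tx = L/R = 7280/720000000 = 0.0101111 ms.
Per-hop propagation t_prop = 59300/300000000 = 0.197667 ms.
Pipeline fill: first packet needs 4·t_tx to clear all hops; remaining 184 packets each add one t_tx.
Total = (4+185-1)·t_tx + 4·t_prop = 188·0.0101111 + 4·0.197667 = 2.69 ms.

2.69 ms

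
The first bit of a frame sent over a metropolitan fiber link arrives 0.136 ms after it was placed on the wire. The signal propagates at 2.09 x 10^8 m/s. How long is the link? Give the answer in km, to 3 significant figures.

d = s × t_prop = 209000000 × 0.000136 = 28.4 km.

28.4 km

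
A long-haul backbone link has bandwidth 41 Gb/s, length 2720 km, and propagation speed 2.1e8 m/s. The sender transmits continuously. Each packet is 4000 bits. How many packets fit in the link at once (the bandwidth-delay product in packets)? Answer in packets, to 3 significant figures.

Propagation delay = 2720000 / 210000000 = 0.0129524 s.
BDP = R × t_prop = 41000000000 × 0.0129524 = 531048000 bits.
In packets of 4000 bits: 133000 packets.

133000 packets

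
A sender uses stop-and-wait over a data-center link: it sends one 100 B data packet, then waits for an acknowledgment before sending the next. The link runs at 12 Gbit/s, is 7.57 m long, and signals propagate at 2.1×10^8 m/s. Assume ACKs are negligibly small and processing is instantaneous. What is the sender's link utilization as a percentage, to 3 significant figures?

t_tx = L/R = 800/12000000000 = 6.66667e-08 s.
t_prop = 7.57/210000000 = 3.60476e-08 s; RTT = 7.20952e-08 s.
Cycle = t_tx + RTT = 1.38762e-07 s.
Utilization = t_tx / cycle = 6.66667e-08/1.38762e-07 = 48.0 %.

48.0 %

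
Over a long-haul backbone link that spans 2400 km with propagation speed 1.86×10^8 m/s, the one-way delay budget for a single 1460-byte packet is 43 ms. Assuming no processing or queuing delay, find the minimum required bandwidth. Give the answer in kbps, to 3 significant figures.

388 kbps

L = 11680 bits.
Propagation delay = 2400000 / 186000000 = 12.9032 ms.
Transmission budget = 43 − 12.9032 = 30.0968 ms.
R ≥ L / t_tx = 11680 bits / 0.0300968 s = 388 kbps.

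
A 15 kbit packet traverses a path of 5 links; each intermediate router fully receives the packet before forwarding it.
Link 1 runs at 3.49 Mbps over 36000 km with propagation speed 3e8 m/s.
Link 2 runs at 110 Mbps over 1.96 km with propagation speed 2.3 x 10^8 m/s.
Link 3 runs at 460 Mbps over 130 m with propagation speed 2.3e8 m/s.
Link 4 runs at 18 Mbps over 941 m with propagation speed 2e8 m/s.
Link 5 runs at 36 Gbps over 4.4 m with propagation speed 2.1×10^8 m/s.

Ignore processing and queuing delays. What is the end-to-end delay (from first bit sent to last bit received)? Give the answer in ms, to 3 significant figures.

125 ms

L = 15000 bits.
Transmission delays (L/R per hop): 4.29799, 0.136364, 0.0326087, 0.833333, 0.000416667 ms; sum = 5.30072 ms.
Propagation delays (d/s per hop): 120, 0.00852174, 0.000565217, 0.004705, 2.09524e-05 ms; sum = 120.014 ms.
End-to-end = 125 ms.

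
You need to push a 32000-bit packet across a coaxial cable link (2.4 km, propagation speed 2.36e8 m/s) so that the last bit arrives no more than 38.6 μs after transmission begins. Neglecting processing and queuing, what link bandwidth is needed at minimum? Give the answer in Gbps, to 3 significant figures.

Propagation delay = 2400 / 236000000 = 10.1695 μs.
Transmission budget = 38.6 − 10.1695 = 28.4305 μs.
R ≥ L / t_tx = 32000 bits / 2.84305e-05 s = 1.13 Gbps.

1.13 Gbps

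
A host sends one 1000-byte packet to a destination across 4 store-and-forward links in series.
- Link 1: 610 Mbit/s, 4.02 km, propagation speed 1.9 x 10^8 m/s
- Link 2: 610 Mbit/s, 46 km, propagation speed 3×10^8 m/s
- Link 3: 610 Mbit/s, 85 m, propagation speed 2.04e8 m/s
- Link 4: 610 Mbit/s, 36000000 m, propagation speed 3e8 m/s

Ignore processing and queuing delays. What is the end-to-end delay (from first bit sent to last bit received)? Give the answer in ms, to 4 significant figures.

120.2 ms

L = 1000 × 8 = 8000 bits.
Transmission delay per hop = L/R = 8000/610000000 = 0.0131148 ms; 4 hops → 0.052459 ms.
Propagation delays (d/s per hop): 0.0211579, 0.153333, 0.000416667, 120 ms; sum = 120.175 ms.
End-to-end = 120.2 ms.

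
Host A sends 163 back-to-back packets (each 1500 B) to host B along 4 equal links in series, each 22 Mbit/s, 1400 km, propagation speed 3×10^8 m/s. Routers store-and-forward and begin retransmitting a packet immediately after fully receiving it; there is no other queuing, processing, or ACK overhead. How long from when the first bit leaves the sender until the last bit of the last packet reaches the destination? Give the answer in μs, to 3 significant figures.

109000 μs

Per-hop transmission t_tx = L/R = 12000/22000000 = 545.455 μs.
Per-hop propagation t_prop = 1400000/300000000 = 4666.67 μs.
Pipeline fill: first packet needs 4·t_tx to clear all hops; remaining 162 packets each add one t_tx.
Total = (4+163-1)·t_tx + 4·t_prop = 166·545.455 + 4·4666.67 = 109000 μs.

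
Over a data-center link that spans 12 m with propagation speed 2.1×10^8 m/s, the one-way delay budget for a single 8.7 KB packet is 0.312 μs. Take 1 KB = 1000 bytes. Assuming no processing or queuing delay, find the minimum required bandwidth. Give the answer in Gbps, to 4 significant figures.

273.1 Gbps

L = 69600 bits.
Propagation delay = 12 / 210000000 = 0.0571429 μs.
Transmission budget = 0.312 − 0.0571429 = 0.254857 μs.
R ≥ L / t_tx = 69600 bits / 2.54857e-07 s = 273.1 Gbps.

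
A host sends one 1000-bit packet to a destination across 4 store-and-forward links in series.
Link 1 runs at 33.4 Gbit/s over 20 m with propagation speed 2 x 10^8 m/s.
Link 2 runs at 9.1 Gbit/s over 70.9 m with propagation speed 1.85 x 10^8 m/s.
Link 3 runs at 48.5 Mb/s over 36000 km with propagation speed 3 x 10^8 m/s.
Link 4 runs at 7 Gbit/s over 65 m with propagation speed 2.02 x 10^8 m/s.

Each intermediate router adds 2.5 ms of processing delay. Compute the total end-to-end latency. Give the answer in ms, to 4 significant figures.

127.5 ms

Transmission delays (L/R per hop): 2.99401e-05, 0.00010989, 0.0206186, 0.000142857 ms; sum = 0.0209012 ms.
Propagation delays (d/s per hop): 0.0001, 0.000383243, 120, 0.000321782 ms; sum = 120.001 ms.
Processing at 3 router(s): 3 × 2.5 ms = 7.5 ms.
End-to-end = 127.5 ms.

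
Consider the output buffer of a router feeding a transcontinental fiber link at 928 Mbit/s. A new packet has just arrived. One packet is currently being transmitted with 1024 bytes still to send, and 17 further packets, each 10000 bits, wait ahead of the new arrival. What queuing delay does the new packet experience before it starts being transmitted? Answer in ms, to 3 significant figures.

Each queued packet: L/R = 10000/928000000 = 0.0107759 ms.
17 queued → 0.18319 ms.
Plus remaining 8192 bits of current packet: 0.00882759 ms.
Queuing delay = 0.192 ms.

0.192 ms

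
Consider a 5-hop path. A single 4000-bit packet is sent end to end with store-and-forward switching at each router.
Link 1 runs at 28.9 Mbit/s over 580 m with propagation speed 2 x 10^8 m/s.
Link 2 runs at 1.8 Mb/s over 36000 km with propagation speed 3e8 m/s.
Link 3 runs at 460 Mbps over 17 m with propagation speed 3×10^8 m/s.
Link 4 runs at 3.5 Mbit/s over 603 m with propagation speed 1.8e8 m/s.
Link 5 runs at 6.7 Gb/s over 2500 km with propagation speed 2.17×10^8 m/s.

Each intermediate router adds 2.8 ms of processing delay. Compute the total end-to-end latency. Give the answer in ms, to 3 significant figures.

Transmission delays (L/R per hop): 0.138408, 2.22222, 0.00869565, 1.14286, 0.000597015 ms; sum = 3.51278 ms.
Propagation delays (d/s per hop): 0.0029, 120, 5.66667e-05, 0.00335, 11.5207 ms; sum = 131.527 ms.
Processing at 4 router(s): 4 × 2.8 ms = 11.2 ms.
End-to-end = 146 ms.

146 ms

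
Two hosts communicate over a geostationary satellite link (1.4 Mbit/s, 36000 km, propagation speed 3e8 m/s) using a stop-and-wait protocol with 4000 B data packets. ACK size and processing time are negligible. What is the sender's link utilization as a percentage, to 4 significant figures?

t_tx = L/R = 32000/1400000 = 0.0228571 s.
t_prop = 36000000/300000000 = 0.12 s; RTT = 0.24 s.
Cycle = t_tx + RTT = 0.262857 s.
Utilization = t_tx / cycle = 0.0228571/0.262857 = 8.696 %.

8.696 %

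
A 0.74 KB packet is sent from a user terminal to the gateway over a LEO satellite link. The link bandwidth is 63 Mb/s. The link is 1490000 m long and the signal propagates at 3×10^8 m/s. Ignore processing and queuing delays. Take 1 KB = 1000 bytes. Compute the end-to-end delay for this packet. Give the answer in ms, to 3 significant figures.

L = 5920 bits.
Transmission delay = L/R = 5920 / 63000000 = 0.0939683 ms.
Propagation delay = d/s = 1490000 m / 300000000 m/s = 4.96667 ms.
Total = 5.06 ms.

5.06 ms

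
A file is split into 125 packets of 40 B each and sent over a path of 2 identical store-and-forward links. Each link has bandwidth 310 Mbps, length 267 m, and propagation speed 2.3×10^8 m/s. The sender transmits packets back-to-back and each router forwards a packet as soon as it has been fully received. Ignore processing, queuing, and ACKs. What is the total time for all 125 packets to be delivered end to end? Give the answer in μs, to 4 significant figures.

132.4 μs

Per-hop transmission t_tx = L/R = 320/310000000 = 1.03226 μs.
Per-hop propagation t_prop = 267/2.3e+08 = 1.16087 μs.
Pipeline fill: first packet needs 2·t_tx to clear all hops; remaining 124 packets each add one t_tx.
Total = (2+125-1)·t_tx + 2·t_prop = 126·1.03226 + 2·1.16087 = 132.4 μs.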